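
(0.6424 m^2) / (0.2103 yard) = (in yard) 3.653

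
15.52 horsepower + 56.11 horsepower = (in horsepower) 71.63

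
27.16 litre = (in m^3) 0.02716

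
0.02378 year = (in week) 1.24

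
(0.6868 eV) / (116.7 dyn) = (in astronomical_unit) 6.303e-28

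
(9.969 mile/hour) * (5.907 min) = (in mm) 1.579e+06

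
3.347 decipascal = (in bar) 3.347e-06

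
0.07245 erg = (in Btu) 6.867e-12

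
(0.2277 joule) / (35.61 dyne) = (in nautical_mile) 0.3453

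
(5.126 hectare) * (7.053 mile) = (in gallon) 1.537e+11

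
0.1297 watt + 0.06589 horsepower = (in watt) 49.26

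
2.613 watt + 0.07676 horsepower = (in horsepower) 0.08026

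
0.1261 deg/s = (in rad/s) 0.002201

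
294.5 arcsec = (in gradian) 0.0909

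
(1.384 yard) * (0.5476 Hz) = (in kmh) 2.495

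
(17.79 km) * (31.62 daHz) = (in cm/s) 5.625e+08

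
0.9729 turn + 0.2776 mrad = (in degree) 350.3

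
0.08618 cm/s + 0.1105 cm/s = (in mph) 0.0044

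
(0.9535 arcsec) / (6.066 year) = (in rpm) 2.308e-13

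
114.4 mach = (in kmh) 1.402e+05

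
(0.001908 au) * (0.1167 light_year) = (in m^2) 3.151e+23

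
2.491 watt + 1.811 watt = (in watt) 4.302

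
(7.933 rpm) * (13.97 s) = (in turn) 1.847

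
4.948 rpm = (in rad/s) 0.5182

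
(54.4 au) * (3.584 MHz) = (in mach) 8.566e+16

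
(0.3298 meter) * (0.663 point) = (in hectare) 7.714e-09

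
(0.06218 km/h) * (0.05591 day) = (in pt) 2.365e+05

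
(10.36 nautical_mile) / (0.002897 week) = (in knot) 21.29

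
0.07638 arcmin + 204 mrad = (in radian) 0.204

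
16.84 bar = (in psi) 244.2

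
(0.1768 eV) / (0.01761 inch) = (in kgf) 6.458e-18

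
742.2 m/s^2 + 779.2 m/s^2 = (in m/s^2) 1521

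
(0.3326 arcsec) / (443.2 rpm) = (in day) 4.021e-13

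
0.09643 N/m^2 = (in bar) 9.643e-07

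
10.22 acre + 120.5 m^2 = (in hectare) 4.148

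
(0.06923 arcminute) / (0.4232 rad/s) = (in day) 5.508e-10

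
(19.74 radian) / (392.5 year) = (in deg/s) 9.137e-08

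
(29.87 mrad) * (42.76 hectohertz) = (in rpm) 1220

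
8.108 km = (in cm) 8.108e+05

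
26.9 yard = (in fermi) 2.46e+16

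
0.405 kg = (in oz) 14.29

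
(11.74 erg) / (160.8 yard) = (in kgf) 8.142e-10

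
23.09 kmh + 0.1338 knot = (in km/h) 23.34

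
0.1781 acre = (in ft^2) 7758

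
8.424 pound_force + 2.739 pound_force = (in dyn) 4.966e+06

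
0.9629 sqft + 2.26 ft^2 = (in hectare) 2.994e-05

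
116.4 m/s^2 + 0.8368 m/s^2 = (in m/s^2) 117.2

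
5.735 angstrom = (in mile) 3.564e-13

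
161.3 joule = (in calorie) 38.55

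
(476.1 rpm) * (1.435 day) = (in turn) 9.838e+05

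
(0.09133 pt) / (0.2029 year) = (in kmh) 1.813e-11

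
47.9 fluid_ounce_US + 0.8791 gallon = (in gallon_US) 1.253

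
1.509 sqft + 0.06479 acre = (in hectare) 0.02623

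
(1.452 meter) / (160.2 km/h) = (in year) 1.035e-09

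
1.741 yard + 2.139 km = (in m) 2141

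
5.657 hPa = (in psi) 0.08205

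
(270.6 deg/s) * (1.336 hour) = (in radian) 2.272e+04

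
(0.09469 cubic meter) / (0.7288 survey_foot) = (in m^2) 0.4263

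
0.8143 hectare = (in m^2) 8143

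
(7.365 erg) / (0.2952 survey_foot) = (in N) 8.185e-06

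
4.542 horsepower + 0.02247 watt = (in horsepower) 4.542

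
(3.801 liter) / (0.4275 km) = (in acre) 2.197e-09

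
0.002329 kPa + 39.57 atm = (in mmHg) 3.007e+04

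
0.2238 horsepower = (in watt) 166.9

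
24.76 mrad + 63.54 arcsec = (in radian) 0.02507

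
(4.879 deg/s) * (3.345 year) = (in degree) 5.147e+08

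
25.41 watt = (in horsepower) 0.03408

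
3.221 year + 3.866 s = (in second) 1.016e+08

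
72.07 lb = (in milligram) 3.269e+07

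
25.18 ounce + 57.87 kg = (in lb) 129.2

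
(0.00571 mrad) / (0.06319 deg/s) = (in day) 5.992e-08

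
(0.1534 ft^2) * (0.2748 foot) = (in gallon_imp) 0.2626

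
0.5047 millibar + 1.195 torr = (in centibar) 0.2098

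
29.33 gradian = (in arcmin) 1584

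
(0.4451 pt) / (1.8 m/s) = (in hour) 2.423e-08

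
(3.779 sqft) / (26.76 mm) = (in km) 0.01312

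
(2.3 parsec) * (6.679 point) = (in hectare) 1.672e+10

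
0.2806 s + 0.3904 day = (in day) 0.3904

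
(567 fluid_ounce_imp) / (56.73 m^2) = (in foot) 0.0009317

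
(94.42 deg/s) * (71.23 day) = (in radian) 1.014e+07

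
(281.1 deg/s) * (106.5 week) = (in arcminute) 1.086e+12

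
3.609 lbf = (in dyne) 1.605e+06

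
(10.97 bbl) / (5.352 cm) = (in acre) 0.008053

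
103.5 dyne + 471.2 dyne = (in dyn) 574.7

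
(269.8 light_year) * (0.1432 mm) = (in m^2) 3.655e+14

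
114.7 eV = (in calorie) 4.392e-18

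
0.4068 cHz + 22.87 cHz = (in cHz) 23.28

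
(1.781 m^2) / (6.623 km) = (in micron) 268.9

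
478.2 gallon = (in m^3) 1.81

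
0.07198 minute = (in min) 0.07198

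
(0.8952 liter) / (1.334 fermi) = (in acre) 1.658e+08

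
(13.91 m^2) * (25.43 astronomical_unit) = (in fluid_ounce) 1.789e+18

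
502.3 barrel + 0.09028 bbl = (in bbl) 502.4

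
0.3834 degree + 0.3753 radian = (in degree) 21.89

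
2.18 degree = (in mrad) 38.05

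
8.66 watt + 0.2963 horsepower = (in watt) 229.6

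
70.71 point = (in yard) 0.02728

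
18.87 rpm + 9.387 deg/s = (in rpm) 20.43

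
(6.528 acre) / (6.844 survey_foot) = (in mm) 1.266e+07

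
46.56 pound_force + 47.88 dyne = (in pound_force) 46.56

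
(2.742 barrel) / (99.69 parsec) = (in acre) 3.502e-23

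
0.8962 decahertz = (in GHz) 8.962e-09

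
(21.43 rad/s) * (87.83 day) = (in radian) 1.626e+08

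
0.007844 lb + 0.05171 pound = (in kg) 0.02701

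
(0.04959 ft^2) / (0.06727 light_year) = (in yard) 7.917e-18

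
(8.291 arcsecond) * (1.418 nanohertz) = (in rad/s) 5.7e-14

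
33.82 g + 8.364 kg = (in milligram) 8.398e+06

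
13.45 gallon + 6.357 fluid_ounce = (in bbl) 0.3214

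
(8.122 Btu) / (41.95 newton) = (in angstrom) 2.043e+12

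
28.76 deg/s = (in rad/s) 0.502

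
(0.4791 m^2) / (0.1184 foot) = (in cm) 1328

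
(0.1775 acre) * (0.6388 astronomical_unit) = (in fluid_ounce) 2.321e+18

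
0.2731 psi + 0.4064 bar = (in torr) 318.9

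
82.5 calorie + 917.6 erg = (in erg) 3.452e+09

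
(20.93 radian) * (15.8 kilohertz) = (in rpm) 3.158e+06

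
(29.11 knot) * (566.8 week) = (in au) 0.03432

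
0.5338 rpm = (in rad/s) 0.0559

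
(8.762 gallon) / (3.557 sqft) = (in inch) 3.952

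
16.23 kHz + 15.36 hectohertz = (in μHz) 1.777e+10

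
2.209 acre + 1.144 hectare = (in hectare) 2.038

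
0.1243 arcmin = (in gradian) 0.002302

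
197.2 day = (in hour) 4733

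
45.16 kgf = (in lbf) 99.56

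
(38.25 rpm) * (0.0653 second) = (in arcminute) 899.2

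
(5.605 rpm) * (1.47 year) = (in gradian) 1.732e+09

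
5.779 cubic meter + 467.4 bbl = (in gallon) 2.116e+04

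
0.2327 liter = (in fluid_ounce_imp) 8.19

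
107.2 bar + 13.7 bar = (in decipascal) 1.209e+08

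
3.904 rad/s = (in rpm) 37.28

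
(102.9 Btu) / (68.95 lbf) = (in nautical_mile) 0.1911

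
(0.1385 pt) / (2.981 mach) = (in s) 4.814e-08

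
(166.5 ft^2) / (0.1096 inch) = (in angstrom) 5.556e+13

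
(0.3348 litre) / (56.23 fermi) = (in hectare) 5.954e+05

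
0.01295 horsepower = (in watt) 9.657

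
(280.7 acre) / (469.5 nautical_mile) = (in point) 3703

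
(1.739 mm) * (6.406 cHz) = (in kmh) 0.000401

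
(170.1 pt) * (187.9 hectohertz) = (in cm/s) 1.128e+05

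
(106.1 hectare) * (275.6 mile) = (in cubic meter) 4.706e+11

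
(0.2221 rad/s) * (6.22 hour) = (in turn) 791.5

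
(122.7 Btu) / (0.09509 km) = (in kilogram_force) 138.8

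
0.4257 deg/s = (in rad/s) 0.00743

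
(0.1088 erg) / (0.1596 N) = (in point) 0.0001932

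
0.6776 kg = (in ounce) 23.9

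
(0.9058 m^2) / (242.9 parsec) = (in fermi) 0.0001209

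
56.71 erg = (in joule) 5.671e-06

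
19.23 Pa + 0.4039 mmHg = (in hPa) 0.7308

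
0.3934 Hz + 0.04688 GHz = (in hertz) 4.688e+07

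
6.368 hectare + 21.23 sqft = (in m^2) 6.368e+04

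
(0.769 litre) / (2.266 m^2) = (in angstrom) 3.394e+06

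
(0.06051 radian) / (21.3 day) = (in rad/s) 3.288e-08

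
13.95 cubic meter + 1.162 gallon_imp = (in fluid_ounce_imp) 4.912e+05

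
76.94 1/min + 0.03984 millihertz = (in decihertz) 12.82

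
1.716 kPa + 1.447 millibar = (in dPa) 1.861e+04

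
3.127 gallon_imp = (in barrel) 0.08941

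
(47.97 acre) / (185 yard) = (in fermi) 1.148e+18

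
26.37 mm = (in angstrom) 2.637e+08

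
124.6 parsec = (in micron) 3.845e+24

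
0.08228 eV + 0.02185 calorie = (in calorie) 0.02185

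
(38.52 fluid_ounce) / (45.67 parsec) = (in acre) 1.998e-25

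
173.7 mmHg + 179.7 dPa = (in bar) 0.2318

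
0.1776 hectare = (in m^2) 1776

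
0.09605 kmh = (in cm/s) 2.668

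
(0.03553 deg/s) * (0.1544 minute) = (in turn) 0.0009143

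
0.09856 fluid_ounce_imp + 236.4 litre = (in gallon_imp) 52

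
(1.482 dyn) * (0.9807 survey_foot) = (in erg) 44.3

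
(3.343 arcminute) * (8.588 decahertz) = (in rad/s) 0.08351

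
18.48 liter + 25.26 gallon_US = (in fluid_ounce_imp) 4016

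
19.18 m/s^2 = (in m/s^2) 19.18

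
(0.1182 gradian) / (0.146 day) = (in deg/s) 8.433e-06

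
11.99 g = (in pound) 0.02643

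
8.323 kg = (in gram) 8323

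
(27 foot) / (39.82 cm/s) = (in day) 0.0002392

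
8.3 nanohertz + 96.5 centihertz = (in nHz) 9.65e+08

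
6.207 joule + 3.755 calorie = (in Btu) 0.02077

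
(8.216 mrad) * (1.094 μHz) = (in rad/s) 8.988e-09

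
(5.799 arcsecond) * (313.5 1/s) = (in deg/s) 0.505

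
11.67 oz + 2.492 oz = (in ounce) 14.16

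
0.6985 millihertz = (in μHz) 698.5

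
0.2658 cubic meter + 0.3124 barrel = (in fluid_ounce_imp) 1.11e+04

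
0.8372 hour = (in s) 3014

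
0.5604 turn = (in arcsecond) 7.263e+05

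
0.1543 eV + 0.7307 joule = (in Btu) 0.0006926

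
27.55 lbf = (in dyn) 1.225e+07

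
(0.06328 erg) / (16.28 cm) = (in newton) 3.887e-08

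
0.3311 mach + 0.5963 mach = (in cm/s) 3.158e+04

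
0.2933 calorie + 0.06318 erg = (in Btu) 0.001163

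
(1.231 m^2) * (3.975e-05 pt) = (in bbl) 1.086e-07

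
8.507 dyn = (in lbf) 1.912e-05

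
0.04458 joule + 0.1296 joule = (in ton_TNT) 4.163e-11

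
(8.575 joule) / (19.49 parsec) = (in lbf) 3.205e-18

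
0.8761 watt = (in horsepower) 0.001175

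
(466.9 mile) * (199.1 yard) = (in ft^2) 1.472e+09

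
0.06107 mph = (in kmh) 0.09828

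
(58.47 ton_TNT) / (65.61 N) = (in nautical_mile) 2.013e+06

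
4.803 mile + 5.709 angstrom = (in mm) 7.73e+06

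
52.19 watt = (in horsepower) 0.06999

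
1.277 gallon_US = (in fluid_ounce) 163.5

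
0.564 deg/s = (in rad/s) 0.009844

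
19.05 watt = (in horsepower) 0.02555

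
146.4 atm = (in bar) 148.3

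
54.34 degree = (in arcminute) 3260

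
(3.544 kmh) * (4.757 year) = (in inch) 5.814e+09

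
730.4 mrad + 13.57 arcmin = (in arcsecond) 1.515e+05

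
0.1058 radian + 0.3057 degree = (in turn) 0.01769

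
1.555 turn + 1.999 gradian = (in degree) 561.6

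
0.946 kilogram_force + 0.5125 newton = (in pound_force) 2.201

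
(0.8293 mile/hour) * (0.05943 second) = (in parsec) 7.14e-19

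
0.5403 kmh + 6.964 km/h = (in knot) 4.052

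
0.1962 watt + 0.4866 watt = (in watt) 0.6828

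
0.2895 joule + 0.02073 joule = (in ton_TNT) 7.415e-11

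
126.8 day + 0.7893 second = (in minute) 1.826e+05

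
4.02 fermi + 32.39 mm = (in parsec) 1.05e-18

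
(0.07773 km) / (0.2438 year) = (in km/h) 3.64e-05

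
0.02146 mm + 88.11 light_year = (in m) 8.336e+17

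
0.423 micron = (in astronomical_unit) 2.828e-18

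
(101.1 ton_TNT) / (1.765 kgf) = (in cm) 2.444e+12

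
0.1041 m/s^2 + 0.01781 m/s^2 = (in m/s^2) 0.1219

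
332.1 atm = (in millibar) 3.365e+05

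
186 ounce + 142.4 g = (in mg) 5.415e+06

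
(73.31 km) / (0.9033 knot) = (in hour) 43.82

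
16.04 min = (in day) 0.01114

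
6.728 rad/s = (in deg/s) 385.5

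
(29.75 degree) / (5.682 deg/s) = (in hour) 0.001454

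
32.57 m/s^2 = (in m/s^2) 32.57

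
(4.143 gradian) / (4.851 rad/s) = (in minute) 0.0002236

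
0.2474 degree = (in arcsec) 890.6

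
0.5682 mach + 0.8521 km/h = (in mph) 433.3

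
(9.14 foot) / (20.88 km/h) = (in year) 1.523e-08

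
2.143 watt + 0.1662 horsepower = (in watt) 126.1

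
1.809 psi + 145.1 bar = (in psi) 2106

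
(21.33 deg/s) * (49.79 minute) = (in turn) 177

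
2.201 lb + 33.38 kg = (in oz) 1213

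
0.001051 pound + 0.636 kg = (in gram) 636.5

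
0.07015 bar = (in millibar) 70.15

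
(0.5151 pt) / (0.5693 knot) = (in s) 0.0006205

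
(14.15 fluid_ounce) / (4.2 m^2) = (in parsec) 3.229e-21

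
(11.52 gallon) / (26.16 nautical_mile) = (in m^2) 9.001e-07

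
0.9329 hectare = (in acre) 2.305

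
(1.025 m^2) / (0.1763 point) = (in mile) 10.24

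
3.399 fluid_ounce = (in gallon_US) 0.02655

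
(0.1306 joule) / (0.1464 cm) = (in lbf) 20.05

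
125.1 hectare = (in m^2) 1.251e+06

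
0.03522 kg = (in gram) 35.22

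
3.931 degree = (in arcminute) 235.9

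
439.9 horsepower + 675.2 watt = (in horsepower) 440.8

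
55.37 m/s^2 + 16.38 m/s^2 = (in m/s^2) 71.75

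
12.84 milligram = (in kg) 1.284e-05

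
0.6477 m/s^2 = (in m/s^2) 0.6477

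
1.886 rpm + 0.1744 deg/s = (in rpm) 1.915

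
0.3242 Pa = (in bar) 3.242e-06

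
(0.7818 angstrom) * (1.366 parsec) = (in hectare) 329.5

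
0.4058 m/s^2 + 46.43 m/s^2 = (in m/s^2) 46.84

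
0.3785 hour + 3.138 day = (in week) 0.4505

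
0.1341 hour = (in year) 1.531e-05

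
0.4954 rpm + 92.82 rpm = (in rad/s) 9.772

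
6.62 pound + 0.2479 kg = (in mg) 3.251e+06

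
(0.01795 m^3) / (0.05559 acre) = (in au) 5.334e-16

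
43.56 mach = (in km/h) 5.34e+04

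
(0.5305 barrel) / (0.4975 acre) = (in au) 2.8e-16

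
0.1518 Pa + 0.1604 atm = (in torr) 121.9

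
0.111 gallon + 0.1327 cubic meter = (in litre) 133.1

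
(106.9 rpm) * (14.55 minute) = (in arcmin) 3.36e+07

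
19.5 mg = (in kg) 1.95e-05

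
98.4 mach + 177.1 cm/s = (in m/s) 3.351e+04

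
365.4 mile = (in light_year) 6.216e-11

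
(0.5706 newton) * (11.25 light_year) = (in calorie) 1.452e+16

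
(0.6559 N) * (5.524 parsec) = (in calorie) 2.672e+16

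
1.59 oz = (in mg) 4.508e+04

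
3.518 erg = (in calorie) 8.408e-08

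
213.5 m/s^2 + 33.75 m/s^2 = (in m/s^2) 247.2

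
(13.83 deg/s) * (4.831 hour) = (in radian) 4198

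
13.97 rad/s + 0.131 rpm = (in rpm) 133.5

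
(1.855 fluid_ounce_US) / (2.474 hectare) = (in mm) 2.217e-06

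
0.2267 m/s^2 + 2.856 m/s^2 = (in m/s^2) 3.083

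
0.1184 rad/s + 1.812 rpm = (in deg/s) 17.66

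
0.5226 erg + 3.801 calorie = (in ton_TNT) 3.801e-09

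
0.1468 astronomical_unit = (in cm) 2.196e+12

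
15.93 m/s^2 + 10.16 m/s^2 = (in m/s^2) 26.09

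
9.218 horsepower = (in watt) 6874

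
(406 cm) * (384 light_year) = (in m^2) 1.475e+19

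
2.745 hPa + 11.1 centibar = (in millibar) 113.7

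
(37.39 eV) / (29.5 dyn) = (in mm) 2.031e-11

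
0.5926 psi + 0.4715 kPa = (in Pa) 4557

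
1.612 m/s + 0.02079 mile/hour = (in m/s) 1.621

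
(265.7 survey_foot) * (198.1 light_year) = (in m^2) 1.518e+20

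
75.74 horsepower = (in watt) 5.648e+04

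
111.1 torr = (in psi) 2.148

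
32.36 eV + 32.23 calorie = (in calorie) 32.23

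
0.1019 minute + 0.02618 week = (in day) 0.1833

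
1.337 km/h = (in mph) 0.8308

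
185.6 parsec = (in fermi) 5.727e+33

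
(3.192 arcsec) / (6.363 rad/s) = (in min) 4.053e-08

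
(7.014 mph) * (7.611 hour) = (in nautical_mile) 46.39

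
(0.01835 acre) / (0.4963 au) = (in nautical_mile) 5.401e-13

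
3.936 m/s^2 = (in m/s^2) 3.936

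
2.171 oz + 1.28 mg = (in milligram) 6.155e+04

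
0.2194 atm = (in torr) 166.7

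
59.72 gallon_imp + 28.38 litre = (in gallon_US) 79.22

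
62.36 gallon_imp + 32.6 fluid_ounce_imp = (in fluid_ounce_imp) 1.001e+04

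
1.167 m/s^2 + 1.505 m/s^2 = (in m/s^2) 2.672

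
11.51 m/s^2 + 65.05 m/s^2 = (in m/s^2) 76.56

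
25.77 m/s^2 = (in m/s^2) 25.77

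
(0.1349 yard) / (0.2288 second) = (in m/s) 0.5391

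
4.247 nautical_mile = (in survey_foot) 2.581e+04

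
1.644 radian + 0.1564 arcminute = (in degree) 94.2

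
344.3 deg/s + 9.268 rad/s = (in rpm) 145.9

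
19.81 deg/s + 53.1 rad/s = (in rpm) 510.4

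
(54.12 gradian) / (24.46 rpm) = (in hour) 9.219e-05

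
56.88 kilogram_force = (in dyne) 5.578e+07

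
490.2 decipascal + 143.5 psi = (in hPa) 9894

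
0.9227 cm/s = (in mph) 0.02064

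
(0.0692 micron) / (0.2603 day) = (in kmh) 1.108e-11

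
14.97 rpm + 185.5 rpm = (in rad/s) 20.99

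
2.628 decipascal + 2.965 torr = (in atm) 0.003904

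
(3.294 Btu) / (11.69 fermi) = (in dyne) 2.973e+22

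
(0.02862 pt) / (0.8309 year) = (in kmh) 1.387e-12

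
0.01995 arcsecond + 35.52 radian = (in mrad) 3.552e+04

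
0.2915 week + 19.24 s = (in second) 1.763e+05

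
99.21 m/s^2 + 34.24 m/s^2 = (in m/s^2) 133.4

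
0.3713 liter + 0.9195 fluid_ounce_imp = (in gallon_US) 0.105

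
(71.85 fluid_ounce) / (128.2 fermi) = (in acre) 4.096e+06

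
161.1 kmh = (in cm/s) 4475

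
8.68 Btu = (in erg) 9.158e+10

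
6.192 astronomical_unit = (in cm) 9.263e+13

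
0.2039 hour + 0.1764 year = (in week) 9.199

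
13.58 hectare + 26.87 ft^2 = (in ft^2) 1.462e+06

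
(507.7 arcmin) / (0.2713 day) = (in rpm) 6.016e-05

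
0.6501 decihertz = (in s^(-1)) 0.06501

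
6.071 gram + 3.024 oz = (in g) 91.8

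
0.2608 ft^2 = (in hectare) 2.423e-06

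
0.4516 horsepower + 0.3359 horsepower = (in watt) 587.2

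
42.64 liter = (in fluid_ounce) 1442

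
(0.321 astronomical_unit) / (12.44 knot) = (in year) 237.9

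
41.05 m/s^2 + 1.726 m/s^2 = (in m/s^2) 42.78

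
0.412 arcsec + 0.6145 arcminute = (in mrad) 0.1807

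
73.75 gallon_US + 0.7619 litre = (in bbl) 1.761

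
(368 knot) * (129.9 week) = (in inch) 5.856e+11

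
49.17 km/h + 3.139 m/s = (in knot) 32.65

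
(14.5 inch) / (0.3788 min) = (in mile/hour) 0.03625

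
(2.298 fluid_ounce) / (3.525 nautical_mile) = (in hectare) 1.041e-12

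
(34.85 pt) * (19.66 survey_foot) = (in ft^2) 0.793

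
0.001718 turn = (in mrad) 10.79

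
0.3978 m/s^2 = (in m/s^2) 0.3978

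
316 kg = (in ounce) 1.115e+04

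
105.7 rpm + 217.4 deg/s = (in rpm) 141.9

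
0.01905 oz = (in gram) 0.5401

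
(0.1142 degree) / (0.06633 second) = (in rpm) 0.2869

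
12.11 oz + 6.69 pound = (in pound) 7.447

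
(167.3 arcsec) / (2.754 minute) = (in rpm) 4.687e-05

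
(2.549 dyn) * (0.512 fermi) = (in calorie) 3.119e-21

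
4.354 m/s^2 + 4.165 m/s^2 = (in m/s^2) 8.519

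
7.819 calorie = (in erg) 3.271e+08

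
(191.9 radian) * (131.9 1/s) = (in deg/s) 1.45e+06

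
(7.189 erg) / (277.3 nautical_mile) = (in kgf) 1.427e-13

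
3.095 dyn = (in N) 3.095e-05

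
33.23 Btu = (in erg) 3.506e+11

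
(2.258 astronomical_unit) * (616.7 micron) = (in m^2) 2.083e+08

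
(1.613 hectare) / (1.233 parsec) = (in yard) 4.636e-13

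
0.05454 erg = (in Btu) 5.169e-12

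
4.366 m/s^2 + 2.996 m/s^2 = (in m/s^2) 7.362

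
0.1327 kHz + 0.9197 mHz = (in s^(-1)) 132.7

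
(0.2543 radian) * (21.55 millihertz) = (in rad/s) 0.00548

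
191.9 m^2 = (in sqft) 2066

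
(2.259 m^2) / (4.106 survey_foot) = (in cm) 180.5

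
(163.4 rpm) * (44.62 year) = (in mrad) 2.408e+13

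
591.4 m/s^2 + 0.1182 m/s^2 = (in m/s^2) 591.5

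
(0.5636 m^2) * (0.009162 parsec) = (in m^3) 1.593e+14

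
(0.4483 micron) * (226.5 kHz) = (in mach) 0.0002982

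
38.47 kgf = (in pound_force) 84.81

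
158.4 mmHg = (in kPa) 21.12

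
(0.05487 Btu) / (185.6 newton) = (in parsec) 1.011e-17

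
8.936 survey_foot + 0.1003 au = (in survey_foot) 4.923e+10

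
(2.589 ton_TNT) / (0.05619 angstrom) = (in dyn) 1.928e+26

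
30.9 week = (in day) 216.3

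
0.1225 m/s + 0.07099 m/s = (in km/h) 0.6966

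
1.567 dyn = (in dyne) 1.567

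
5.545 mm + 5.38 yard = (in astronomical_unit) 3.292e-11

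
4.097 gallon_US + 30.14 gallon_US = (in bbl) 0.8152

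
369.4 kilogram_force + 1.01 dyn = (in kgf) 369.4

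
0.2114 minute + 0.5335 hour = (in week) 0.003197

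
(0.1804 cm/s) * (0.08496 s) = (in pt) 0.4345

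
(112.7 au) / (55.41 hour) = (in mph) 1.891e+08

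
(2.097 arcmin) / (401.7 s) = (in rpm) 1.45e-05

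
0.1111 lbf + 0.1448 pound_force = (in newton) 1.138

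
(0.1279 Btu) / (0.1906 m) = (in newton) 708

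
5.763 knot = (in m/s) 2.965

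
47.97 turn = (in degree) 1.727e+04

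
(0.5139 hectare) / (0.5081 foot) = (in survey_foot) 1.089e+05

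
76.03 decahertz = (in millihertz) 7.603e+05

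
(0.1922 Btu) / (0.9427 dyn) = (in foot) 7.057e+07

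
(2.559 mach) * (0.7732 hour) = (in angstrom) 2.425e+16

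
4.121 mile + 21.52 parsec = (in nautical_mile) 3.586e+14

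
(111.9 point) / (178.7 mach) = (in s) 6.488e-07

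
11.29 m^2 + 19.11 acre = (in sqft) 8.326e+05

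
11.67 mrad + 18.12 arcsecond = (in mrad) 11.76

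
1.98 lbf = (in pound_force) 1.98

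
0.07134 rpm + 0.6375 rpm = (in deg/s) 4.253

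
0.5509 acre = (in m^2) 2229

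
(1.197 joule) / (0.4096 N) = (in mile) 0.001816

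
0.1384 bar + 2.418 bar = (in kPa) 255.6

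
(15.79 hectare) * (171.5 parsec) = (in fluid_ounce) 2.825e+28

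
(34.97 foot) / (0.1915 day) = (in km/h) 0.002319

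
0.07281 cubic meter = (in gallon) 19.23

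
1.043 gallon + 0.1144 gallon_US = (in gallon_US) 1.157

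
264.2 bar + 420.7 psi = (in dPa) 2.932e+08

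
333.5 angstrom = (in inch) 1.313e-06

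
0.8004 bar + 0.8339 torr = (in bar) 0.8015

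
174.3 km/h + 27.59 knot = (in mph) 140.1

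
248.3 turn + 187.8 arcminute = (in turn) 248.3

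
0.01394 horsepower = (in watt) 10.4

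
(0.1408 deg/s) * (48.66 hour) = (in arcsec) 8.879e+07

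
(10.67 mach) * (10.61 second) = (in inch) 1.518e+06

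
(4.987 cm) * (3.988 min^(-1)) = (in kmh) 0.01193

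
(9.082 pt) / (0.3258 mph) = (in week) 3.637e-08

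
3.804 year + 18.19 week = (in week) 216.5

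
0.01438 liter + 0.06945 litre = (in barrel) 0.0005273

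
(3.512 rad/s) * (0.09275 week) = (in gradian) 1.254e+07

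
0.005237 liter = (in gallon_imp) 0.001152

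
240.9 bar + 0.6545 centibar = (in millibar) 2.409e+05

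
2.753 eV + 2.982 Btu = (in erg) 3.146e+10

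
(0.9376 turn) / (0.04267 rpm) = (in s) 1318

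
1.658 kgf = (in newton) 16.26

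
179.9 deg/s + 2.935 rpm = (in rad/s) 3.447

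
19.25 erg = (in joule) 1.925e-06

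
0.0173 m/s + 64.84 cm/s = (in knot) 1.294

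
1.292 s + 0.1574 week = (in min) 1587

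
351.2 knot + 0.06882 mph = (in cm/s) 1.807e+04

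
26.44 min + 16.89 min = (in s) 2600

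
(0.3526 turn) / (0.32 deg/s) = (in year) 1.258e-05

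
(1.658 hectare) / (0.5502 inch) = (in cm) 1.186e+08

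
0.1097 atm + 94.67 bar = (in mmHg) 7.109e+04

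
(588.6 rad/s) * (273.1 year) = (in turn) 8.068e+11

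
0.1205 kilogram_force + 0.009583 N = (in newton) 1.191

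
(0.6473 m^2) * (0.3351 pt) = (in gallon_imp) 0.01683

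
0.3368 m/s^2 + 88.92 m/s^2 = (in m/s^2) 89.26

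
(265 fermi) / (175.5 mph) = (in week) 5.585e-21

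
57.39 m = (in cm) 5739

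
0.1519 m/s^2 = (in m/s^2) 0.1519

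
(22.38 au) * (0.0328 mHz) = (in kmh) 3.953e+08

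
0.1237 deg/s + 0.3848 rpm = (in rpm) 0.4054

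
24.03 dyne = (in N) 0.0002403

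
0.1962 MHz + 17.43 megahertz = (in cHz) 1.763e+09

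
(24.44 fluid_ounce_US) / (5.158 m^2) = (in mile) 8.707e-08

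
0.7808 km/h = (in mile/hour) 0.4852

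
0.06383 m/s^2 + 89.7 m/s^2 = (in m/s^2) 89.76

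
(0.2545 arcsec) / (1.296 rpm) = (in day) 1.052e-10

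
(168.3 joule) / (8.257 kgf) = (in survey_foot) 6.819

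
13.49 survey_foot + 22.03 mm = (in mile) 0.002569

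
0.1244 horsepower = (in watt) 92.77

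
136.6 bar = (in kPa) 1.366e+04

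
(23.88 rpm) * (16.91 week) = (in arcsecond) 5.275e+12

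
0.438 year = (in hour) 3837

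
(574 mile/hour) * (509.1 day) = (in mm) 1.129e+13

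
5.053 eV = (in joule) 8.096e-19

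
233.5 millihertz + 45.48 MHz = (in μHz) 4.548e+13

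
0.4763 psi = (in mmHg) 24.63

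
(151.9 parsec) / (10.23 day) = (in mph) 1.186e+13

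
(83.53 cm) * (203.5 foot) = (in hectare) 0.005181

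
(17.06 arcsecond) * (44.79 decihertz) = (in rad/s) 0.0003705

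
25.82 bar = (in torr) 1.937e+04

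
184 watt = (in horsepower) 0.2467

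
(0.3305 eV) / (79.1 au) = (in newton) 4.475e-33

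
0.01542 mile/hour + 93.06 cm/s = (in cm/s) 93.75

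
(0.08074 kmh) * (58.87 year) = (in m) 4.164e+07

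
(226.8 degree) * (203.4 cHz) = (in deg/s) 461.3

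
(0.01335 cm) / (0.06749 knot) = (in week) 6.358e-09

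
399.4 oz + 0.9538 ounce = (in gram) 1.135e+04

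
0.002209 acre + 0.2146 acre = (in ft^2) 9444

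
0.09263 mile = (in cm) 1.491e+04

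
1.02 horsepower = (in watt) 760.6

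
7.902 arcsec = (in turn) 6.097e-06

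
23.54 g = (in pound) 0.0519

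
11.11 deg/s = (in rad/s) 0.1939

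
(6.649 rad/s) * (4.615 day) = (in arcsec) 5.468e+11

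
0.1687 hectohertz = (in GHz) 1.687e-08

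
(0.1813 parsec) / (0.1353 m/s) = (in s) 4.135e+16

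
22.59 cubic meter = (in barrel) 142.1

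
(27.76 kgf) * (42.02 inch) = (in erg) 2.906e+09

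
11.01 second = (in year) 3.491e-07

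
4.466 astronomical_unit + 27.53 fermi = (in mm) 6.681e+14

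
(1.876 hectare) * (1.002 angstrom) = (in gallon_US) 0.0004966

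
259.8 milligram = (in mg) 259.8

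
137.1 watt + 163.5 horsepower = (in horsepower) 163.7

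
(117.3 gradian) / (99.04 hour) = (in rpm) 4.935e-05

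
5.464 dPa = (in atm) 5.393e-06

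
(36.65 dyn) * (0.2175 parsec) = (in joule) 2.46e+12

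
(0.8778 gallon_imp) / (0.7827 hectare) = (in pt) 0.001445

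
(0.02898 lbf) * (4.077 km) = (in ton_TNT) 1.256e-07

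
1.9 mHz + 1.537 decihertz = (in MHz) 1.556e-07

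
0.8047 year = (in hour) 7049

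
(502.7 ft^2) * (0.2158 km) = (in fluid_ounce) 3.408e+08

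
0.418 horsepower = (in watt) 311.7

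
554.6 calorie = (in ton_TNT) 5.546e-07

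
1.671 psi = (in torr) 86.42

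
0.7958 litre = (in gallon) 0.2102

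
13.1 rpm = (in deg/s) 78.6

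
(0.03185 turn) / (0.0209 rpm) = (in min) 1.524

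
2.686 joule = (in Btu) 0.002546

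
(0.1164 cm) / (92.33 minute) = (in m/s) 2.101e-07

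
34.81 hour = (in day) 1.45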